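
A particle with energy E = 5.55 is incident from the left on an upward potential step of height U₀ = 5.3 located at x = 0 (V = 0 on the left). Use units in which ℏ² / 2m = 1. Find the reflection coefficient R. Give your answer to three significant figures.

On each side the TISE gives plane waves with k = √(2m(E − V))/ℏ: k₁ = √(2·½·5.55) = 2.356, k₂ = √(2·½·0.25) = 0.5000.
Matching ψ and ψ′ at x = 0 gives r = (k₁ − k₂)/(k₁ + k₂), so R = r² = 0.4223 and T = 1 − R = 0.5777.

R = 0.422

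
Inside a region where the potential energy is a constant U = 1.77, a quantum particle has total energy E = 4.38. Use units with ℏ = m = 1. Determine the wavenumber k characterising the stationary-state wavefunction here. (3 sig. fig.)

With E > U the solution is oscillatory, ψ ∝ e^{±ikx} with k = √(2m(E − U))/ℏ.
k = √(2 × 1 × 2.61) = 2.285.

k = 2.28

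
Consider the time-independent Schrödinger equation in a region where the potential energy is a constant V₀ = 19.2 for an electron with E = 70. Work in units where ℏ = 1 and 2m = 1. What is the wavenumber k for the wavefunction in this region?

k = 7.13

With E > V₀ the solution is oscillatory, ψ ∝ e^{±ikx} with k = √(2m(E − V₀))/ℏ.
k = √(2 × 0.5 × 50.8) = 7.127.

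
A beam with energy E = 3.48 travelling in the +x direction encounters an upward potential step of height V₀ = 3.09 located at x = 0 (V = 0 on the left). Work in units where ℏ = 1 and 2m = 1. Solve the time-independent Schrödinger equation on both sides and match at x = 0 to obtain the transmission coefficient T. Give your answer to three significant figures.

T = 0.752

On each side the TISE gives plane waves with k = √(2m(E − V))/ℏ: k₁ = √(2·½·3.48) = 1.865, k₂ = √(2·½·0.39) = 0.6245.
Matching ψ and ψ′ at x = 0 gives r = (k₁ − k₂)/(k₁ + k₂), so R = r² = 0.2484 and T = 1 − R = 0.7516.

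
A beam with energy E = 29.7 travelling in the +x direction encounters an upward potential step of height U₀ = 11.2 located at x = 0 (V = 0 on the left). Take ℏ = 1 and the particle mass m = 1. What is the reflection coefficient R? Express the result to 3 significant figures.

R = 0.0139

The wavenumbers are k₁ = √(2mE)/ℏ = 7.707 on the left and k₂ = √(2m(E − U₀))/ℏ = 6.083 on the right.
Continuity of ψ and ψ′ at the step yields the reflection amplitude r = (k₁ − k₂)/(k₁ + k₂) = 0.1178; thus R = |r|² = 0.01388, T = 0.9861.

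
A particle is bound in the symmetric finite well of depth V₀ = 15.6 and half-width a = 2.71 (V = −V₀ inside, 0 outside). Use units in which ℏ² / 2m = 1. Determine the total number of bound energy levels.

The dimensionless depth is z₀ = a√(2mV₀)/ℏ = 2.71 × √(15.60) = 10.70.
A new bound state (alternating even/odd) appears each time z₀ passes a multiple of π/2, so N = ⌊2z₀/π⌋ + 1 = ⌊6.814⌋ + 1 = 7.

N = 7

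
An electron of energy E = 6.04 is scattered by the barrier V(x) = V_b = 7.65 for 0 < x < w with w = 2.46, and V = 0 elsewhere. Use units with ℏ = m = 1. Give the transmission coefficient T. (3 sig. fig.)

T = 0.000389

E < V_b: inside the barrier ψ ∝ e^{±κx} with κ = √(2m(V_b − E))/ℏ = 1.794.
κw = 4.414, sinh(κw) = 41.31.
The exact tunnelling result is T⁻¹ = 1 + V_b² sinh²(κw) / [4E(V_b − E)] = 2568, so T = 0.000389.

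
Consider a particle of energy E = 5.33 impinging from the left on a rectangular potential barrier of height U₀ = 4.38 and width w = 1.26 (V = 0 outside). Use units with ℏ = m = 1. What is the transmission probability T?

Above the barrier the interior wavenumber is k₂ = √(2m(E − U₀))/ℏ = 1.378, giving phase k₂w = 1.737.
Matching at both interfaces gives T⁻¹ = 1 + U₀² sin²(k₂w) / [4E(E − U₀)] = 1.921, hence T = 0.520.

T = 0.520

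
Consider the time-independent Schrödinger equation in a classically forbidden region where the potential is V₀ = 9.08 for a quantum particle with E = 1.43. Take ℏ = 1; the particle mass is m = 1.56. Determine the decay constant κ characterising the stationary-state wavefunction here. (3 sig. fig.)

Since E < V₀ the TISE in this region is ψ'' = κ²ψ with κ = √(2m(V₀ − E))/ℏ.
κ = √(2 × 1.56 × 7.65) = 4.885.

κ = 4.89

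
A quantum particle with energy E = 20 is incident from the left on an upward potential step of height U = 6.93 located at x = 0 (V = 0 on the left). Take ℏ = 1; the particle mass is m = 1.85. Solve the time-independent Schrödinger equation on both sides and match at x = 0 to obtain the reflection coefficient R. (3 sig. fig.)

The wavenumbers are k₁ = √(2mE)/ℏ = 8.602 on the left and k₂ = √(2m(E − U))/ℏ = 6.954 on the right.
Matching ψ and ψ′ at x = 0 gives r = (k₁ − k₂)/(k₁ + k₂), so R = r² = 0.01123 and T = 1 − R = 0.9888.

R = 0.0112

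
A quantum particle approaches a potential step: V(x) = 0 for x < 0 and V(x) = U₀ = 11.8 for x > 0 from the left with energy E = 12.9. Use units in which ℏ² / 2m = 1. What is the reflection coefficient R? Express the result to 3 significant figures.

R = 0.300

On each side the TISE gives plane waves with k = √(2m(E − V))/ℏ: k₁ = √(2·½·12.9) = 3.592, k₂ = √(2·½·1.1) = 1.049.
Matching ψ and ψ′ at x = 0 gives r = (k₁ − k₂)/(k₁ + k₂), so R = r² = 0.3003 and T = 1 − R = 0.6997.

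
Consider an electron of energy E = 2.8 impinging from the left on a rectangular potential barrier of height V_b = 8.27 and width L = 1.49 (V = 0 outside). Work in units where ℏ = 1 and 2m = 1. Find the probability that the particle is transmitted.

E < V_b: inside the barrier ψ ∝ e^{±κx} with κ = √(2m(V_b − E))/ℏ = 2.339.
κL = 3.485, sinh(κL) = 16.29.
Matching ψ, ψ′ at both faces gives T = [1 + V_b² sinh²(κL) / (4E(V_b − E))]⁻¹ = 1/297.3 = 0.00336.

T = 0.00336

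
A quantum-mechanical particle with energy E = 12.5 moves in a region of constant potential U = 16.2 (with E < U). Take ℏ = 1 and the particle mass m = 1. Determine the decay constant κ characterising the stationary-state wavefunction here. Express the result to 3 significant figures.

Since E < U the TISE in this region is ψ'' = κ²ψ with κ = √(2m(U − E))/ℏ.
κ = √(2 × 1 × 3.7) = 2.720.

κ = 2.72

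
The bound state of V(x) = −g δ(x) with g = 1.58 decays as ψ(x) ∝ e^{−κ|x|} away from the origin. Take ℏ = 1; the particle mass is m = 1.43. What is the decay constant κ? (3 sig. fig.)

κ = 2.26

Integrating the TISE across x = 0 gives the cusp condition ψ'(0⁺) − ψ'(0⁻) = −(2mg/ℏ²)ψ(0).
With ψ ∝ e^{−κ|x|} this yields −2κ = −2mg/ℏ², so κ = mg/ℏ² = 2.259.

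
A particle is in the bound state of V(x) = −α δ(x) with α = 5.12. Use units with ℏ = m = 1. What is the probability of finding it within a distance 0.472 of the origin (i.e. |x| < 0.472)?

P = 0.992

The normalised bound state is ψ = √κ e^{−κ|x|} with κ = mα/ℏ² = 5.120.
P(|x| < d) = ∫_{−d}^{d} κ e^{−2κ|x|} dx = 1 − e^{−2κd} = 1 − e^{−4.833} = 0.9920.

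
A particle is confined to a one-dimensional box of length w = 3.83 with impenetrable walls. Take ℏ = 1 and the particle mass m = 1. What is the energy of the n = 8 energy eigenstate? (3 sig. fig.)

The infinite-well eigenfunctions ψ_n = √(2/w) sin(nπx/w) vanish at both walls, giving E_n = n²π²ℏ²/(2mw²).
E_8 = 8² × π² / (2 × 1 × 3.83²) = 21.53.

E = 21.5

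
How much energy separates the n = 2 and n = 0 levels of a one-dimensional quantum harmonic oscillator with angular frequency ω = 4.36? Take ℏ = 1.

E_n = ℏω(n + ½), so ΔE = (2 − 0) ℏω = 2 × 4.36 = 8.720.

ΔE = 8.72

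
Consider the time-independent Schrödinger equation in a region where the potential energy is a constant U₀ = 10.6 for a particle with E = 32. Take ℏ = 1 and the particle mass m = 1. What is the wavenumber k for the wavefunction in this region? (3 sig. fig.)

k = 6.54

With E > U₀ the solution is oscillatory, ψ ∝ e^{±ikx} with k = √(2m(E − U₀))/ℏ.
k = √(2 × 1 × 21.4) = 6.542.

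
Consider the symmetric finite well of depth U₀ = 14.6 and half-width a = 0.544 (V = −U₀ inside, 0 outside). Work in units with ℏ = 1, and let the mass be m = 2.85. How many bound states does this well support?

N = 4

The dimensionless depth is z₀ = a√(2mU₀)/ℏ = 0.544 × √(83.22) = 4.963.
A new bound state (alternating even/odd) appears each time z₀ passes a multiple of π/2, so N = ⌊2z₀/π⌋ + 1 = ⌊3.159⌋ + 1 = 4.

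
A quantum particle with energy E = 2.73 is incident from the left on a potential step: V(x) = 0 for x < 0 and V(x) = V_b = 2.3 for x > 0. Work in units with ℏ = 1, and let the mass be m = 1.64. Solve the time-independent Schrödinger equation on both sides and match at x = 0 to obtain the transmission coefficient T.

On each side the TISE gives plane waves with k = √(2m(E − V))/ℏ: k₁ = √(2·1.64·2.73) = 2.992, k₂ = √(2·1.64·0.43) = 1.188.
Continuity of ψ and ψ′ at the step yields the reflection amplitude r = (k₁ − k₂)/(k₁ + k₂) = 0.4318; thus R = |r|² = 0.1864, T = 0.8136.

T = 0.814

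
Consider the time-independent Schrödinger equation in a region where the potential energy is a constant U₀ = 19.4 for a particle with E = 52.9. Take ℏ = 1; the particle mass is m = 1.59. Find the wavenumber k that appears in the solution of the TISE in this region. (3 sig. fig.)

With E > U₀ the solution is oscillatory, ψ ∝ e^{±ikx} with k = √(2m(E − U₀))/ℏ.
k = √(2 × 1.59 × 33.5) = 10.32.

k = 10.3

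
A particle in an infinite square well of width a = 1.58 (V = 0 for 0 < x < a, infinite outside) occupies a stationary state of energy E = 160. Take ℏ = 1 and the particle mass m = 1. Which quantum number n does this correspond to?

n = 9

From E_n = n²π²ℏ²/(2ma²) invert to n = √(2ma²E)/(πℏ).
n = (1.58/π) × √(2 × 1 × 160) = 8.997 → n = 9.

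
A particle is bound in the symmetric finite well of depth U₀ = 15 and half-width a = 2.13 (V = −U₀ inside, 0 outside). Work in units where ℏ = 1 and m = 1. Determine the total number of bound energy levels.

N = 8

The dimensionless depth is z₀ = a√(2mU₀)/ℏ = 2.13 × √(30.00) = 11.67.
The even/odd transcendental equations gain one root per π/2 in z₀, giving N = 1 + ⌊2z₀/π⌋ = 1 + ⌊7.427⌋ = 8.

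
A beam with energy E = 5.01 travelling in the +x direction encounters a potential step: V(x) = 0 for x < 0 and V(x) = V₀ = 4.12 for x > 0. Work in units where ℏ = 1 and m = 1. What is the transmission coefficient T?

On each side the TISE gives plane waves with k = √(2m(E − V))/ℏ: k₁ = √(2·1·5.01) = 3.165, k₂ = √(2·1·0.89) = 1.334.
Continuity of ψ and ψ′ at the step yields the reflection amplitude r = (k₁ − k₂)/(k₁ + k₂) = 0.4070; thus R = |r|² = 0.1656, T = 0.8344.

T = 0.834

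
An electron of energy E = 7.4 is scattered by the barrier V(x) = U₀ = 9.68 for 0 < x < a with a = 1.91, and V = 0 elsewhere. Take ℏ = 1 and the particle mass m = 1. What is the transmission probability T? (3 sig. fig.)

E < U₀: inside the barrier ψ ∝ e^{±κx} with κ = √(2m(U₀ − E))/ℏ = 2.135.
κa = 4.079, sinh(κa) = 29.52.
Matching ψ, ψ′ at both faces gives T = [1 + U₀² sinh²(κa) / (4E(U₀ − E))]⁻¹ = 1/1211 = 0.000826.

T = 0.000826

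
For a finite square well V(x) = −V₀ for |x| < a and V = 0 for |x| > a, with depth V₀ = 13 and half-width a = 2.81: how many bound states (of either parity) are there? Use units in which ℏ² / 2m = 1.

N = 7

Define the well-strength parameter z₀ = (a/ℏ)√(2mV₀) = 2.81 × √(2·0.5·13) = 10.13.
The even/odd transcendental equations gain one root per π/2 in z₀, giving N = 1 + ⌊2z₀/π⌋ = 1 + ⌊6.450⌋ = 7.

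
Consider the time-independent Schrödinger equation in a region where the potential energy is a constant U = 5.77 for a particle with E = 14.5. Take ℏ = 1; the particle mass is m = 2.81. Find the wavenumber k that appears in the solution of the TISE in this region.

k = 7.00

With E > U the solution is oscillatory, ψ ∝ e^{±ikx} with k = √(2m(E − U))/ℏ.
k = √(2 × 2.81 × 8.73) = 7.004.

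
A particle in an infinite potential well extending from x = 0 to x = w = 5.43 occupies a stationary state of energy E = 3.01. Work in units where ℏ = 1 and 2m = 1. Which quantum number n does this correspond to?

n = 3

From E_n = n²π²ℏ²/(2mw²) invert to n = √(2mw²E)/(πℏ).
n = (5.43/π) × √(2 × 0.5 × 3.01) = 2.999 → n = 3.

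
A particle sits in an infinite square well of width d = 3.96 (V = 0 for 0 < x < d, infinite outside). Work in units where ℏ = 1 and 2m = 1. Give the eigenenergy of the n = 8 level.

E = 40.3

Requiring ψ(0) = ψ(d) = 0 quantises k = nπ/d, hence E_n = ℏ²k²/2m = n²π²ℏ²/(2md²).
E_8 = 8² × π² / (2 × 0.5 × 3.96²) = 40.28.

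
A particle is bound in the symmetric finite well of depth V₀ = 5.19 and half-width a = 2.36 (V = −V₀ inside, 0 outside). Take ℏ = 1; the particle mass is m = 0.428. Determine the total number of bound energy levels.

N = 4

Define the well-strength parameter z₀ = (a/ℏ)√(2mV₀) = 2.36 × √(2·0.428·5.19) = 4.974.
A new bound state (alternating even/odd) appears each time z₀ passes a multiple of π/2, so N = ⌊2z₀/π⌋ + 1 = ⌊3.167⌋ + 1 = 4.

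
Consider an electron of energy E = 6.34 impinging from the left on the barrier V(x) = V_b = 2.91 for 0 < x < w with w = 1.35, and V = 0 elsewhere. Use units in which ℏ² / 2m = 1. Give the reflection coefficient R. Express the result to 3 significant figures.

E > V_b: inside the barrier k₂ = √(2m(E − V_b))/ℏ = 1.852, k₂w = 2.500.
T = [1 + V_b² sin²(k₂w) / (4E(E − V_b))]⁻¹ = 1/1.035 = 0.966.
R = 1 − T = 0.0337.

R = 0.0337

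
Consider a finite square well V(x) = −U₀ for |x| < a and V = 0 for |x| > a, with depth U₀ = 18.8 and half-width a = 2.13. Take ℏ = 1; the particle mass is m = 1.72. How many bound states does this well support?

N = 11

The dimensionless depth is z₀ = a√(2mU₀)/ℏ = 2.13 × √(64.67) = 17.13.
The even/odd transcendental equations gain one root per π/2 in z₀, giving N = 1 + ⌊2z₀/π⌋ = 1 + ⌊10.90⌋ = 11.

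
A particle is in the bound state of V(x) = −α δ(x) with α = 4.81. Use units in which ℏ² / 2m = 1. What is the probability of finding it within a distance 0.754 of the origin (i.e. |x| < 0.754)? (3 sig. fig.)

P = 0.973

The normalised bound state is ψ = √κ e^{−κ|x|} with κ = mα/ℏ² = 2.405.
P(|x| < d) = ∫_{−d}^{d} κ e^{−2κ|x|} dx = 1 − e^{−2κd} = 1 − e^{−3.627} = 0.9734.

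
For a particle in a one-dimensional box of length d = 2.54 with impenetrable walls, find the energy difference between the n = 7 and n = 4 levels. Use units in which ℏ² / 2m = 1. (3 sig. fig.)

E_n = n²π²ℏ²/(2md²), so ΔE = (7² − 4²) π²ℏ²/(2md²).
ΔE = 33 × π² / (2 × 0.5 × 2.54²) = 50.48.

ΔE = 50.5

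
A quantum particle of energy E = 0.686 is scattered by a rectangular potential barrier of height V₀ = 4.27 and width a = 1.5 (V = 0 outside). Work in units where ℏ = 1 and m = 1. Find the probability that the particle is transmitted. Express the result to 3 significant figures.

T = 0.000701

Since E < V₀ the interior solution is evanescent with decay constant κ = √(2m(V₀ − E))/ℏ = 2.677.
κa = 4.016, sinh(κa) = 27.73.
The exact tunnelling result is T⁻¹ = 1 + V₀² sinh²(κa) / [4E(V₀ − E)] = 1427, so T = 0.000701.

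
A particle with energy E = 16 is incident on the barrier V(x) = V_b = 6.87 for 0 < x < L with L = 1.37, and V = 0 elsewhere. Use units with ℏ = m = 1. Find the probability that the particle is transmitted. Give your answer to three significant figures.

T = 0.986

Above the barrier the interior wavenumber is k₂ = √(2m(E − V_b))/ℏ = 4.273, giving phase k₂L = 5.854.
Matching at both interfaces gives T⁻¹ = 1 + V_b² sin²(k₂L) / [4E(E − V_b)] = 1.014, hence T = 0.986.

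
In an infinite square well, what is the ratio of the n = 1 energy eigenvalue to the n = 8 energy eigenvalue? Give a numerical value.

0.015625

Since E_n ∝ n², the ratio is (1/8)² = 0.015625.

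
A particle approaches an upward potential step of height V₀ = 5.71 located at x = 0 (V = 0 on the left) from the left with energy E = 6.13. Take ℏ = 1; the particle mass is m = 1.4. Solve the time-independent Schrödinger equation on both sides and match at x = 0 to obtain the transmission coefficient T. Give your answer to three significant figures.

On each side the TISE gives plane waves with k = √(2m(E − V))/ℏ: k₁ = √(2·1.4·6.13) = 4.143, k₂ = √(2·1.4·0.42) = 1.084.
Continuity of ψ and ψ′ at the step yields the reflection amplitude r = (k₁ − k₂)/(k₁ + k₂) = 0.5851; thus R = |r|² = 0.3423, T = 0.6577.

T = 0.658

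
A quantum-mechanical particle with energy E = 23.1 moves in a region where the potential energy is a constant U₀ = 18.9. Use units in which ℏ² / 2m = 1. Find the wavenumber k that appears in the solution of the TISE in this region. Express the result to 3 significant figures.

With E > U₀ the solution is oscillatory, ψ ∝ e^{±ikx} with k = √(2m(E − U₀))/ℏ.
k = √(2 × 0.5 × 4.2) = 2.049.

k = 2.05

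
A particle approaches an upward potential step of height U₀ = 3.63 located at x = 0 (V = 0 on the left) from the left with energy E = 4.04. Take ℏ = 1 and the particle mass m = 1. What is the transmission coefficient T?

T = 0.733

On each side the TISE gives plane waves with k = √(2m(E − V))/ℏ: k₁ = √(2·1·4.04) = 2.843, k₂ = √(2·1·0.41) = 0.9055.
Matching ψ and ψ′ at x = 0 gives r = (k₁ − k₂)/(k₁ + k₂), so R = r² = 0.2671 and T = 1 − R = 0.7329.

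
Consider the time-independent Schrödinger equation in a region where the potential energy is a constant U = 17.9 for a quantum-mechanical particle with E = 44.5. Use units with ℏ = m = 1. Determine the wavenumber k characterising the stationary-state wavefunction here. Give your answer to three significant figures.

k = 7.29

With E > U the solution is oscillatory, ψ ∝ e^{±ikx} with k = √(2m(E − U))/ℏ.
k = √(2 × 1 × 26.6) = 7.294.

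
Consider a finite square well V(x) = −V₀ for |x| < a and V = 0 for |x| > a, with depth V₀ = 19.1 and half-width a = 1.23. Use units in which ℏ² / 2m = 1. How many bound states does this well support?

N = 4

Define the well-strength parameter z₀ = (a/ℏ)√(2mV₀) = 1.23 × √(2·0.5·19.1) = 5.376.
A new bound state (alternating even/odd) appears each time z₀ passes a multiple of π/2, so N = ⌊2z₀/π⌋ + 1 = ⌊3.422⌋ + 1 = 4.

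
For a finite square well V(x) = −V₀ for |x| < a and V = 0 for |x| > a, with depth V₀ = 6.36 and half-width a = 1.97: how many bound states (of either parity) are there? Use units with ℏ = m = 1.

N = 5

Define the well-strength parameter z₀ = (a/ℏ)√(2mV₀) = 1.97 × √(2·1·6.36) = 7.026.
The even/odd transcendental equations gain one root per π/2 in z₀, giving N = 1 + ⌊2z₀/π⌋ = 1 + ⌊4.473⌋ = 5.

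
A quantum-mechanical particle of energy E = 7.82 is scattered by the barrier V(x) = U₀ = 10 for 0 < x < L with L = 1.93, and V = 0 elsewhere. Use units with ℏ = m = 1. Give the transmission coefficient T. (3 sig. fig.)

Since E < U₀ the interior solution is evanescent with decay constant κ = √(2m(U₀ − E))/ℏ = 2.088.
κL = 4.030, sinh(κL) = 28.12.
The exact tunnelling result is T⁻¹ = 1 + U₀² sinh²(κL) / [4E(U₀ − E)] = 1161, so T = 0.000862.

T = 0.000862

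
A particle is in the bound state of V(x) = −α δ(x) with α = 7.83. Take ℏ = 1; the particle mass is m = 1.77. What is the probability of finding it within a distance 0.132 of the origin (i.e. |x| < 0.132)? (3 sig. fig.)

P = 0.974

The normalised bound state is ψ = √κ e^{−κ|x|} with κ = mα/ℏ² = 13.86.
P(|x| < d) = ∫_{−d}^{d} κ e^{−2κ|x|} dx = 1 − e^{−2κd} = 1 − e^{−3.659} = 0.9742.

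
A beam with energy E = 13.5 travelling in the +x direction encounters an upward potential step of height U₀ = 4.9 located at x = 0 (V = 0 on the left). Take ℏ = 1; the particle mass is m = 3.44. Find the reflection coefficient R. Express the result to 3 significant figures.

R = 0.0126

The wavenumbers are k₁ = √(2mE)/ℏ = 9.637 on the left and k₂ = √(2m(E − U₀))/ℏ = 7.692 on the right.
Continuity of ψ and ψ′ at the step yields the reflection amplitude r = (k₁ − k₂)/(k₁ + k₂) = 0.1123; thus R = |r|² = 0.01260, T = 0.9874.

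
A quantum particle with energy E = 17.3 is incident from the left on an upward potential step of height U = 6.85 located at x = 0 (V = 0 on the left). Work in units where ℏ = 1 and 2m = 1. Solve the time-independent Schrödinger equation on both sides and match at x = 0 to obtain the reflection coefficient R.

The wavenumbers are k₁ = √(2mE)/ℏ = 4.159 on the left and k₂ = √(2m(E − U))/ℏ = 3.233 on the right.
Matching ψ and ψ′ at x = 0 gives r = (k₁ − k₂)/(k₁ + k₂), so R = r² = 0.01572 and T = 1 − R = 0.9843.

R = 0.0157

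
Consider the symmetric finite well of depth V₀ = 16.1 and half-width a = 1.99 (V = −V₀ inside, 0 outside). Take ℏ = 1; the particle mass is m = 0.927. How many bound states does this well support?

The dimensionless depth is z₀ = a√(2mV₀)/ℏ = 1.99 × √(29.85) = 10.87.
The even/odd transcendental equations gain one root per π/2 in z₀, giving N = 1 + ⌊2z₀/π⌋ = 1 + ⌊6.922⌋ = 7.

N = 7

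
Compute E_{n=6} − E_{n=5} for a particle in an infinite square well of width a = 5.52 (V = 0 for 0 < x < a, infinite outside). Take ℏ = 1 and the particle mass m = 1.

ΔE = 1.78

E_n = n²π²ℏ²/(2ma²), so ΔE = (6² − 5²) π²ℏ²/(2ma²).
ΔE = 11 × π² / (2 × 1 × 5.52²) = 1.781.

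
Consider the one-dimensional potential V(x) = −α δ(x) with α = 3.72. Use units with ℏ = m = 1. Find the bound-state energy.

The bound state is ψ(x) = √κ e^{−κ|x|}. The derivative jump ψ'(0⁺) − ψ'(0⁻) = −(2mα/ℏ²)ψ(0) fixes κ = mα/ℏ² = 3.720.
Then E = −ℏ²κ²/(2m) = −mα²/(2ℏ²) = -6.919.

E = -6.92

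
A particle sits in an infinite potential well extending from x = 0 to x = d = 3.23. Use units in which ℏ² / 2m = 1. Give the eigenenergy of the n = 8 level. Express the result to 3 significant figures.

E = 60.5

Requiring ψ(0) = ψ(d) = 0 quantises k = nπ/d, hence E_n = ℏ²k²/2m = n²π²ℏ²/(2md²).
E_8 = 8² × π² / (2 × 0.5 × 3.23²) = 60.54.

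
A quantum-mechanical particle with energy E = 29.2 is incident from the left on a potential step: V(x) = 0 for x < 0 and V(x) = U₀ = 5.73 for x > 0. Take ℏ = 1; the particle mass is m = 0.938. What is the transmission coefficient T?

The wavenumbers are k₁ = √(2mE)/ℏ = 7.401 on the left and k₂ = √(2m(E − U₀))/ℏ = 6.635 on the right.
Matching ψ and ψ′ at x = 0 gives r = (k₁ − k₂)/(k₁ + k₂), so R = r² = 0.002976 and T = 1 − R = 0.9970.

T = 0.997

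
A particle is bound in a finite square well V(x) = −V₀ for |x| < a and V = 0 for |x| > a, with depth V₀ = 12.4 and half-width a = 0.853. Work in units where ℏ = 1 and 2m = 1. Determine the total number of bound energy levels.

The dimensionless depth is z₀ = a√(2mV₀)/ℏ = 0.853 × √(12.40) = 3.004.
A new bound state (alternating even/odd) appears each time z₀ passes a multiple of π/2, so N = ⌊2z₀/π⌋ + 1 = ⌊1.912⌋ + 1 = 2.

N = 2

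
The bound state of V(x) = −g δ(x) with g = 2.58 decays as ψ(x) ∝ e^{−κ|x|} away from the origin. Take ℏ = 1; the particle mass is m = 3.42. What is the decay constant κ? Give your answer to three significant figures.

Integrate −(ℏ²/2m)ψ'' − gδ(x)ψ = Eψ from −ε to +ε: the ψ'' term gives ψ'(0⁺) − ψ'(0⁻) and the δ term gives −(2mg/ℏ²)ψ(0).
With ψ ∝ e^{−κ|x|} this yields −2κ = −2mg/ℏ², so κ = mg/ℏ² = 8.824.

κ = 8.82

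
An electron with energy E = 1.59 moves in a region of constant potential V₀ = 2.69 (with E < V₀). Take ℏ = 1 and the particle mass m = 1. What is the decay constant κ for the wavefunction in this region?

Since E < V₀ the TISE in this region is ψ'' = κ²ψ with κ = √(2m(V₀ − E))/ℏ.
κ = √(2 × 1 × 1.1) = 1.483.

κ = 1.48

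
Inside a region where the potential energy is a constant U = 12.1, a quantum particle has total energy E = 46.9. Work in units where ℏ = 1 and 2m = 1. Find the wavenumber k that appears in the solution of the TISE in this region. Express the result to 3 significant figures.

With E > U the solution is oscillatory, ψ ∝ e^{±ikx} with k = √(2m(E − U))/ℏ.
k = √(2 × 0.5 × 34.8) = 5.899.

k = 5.90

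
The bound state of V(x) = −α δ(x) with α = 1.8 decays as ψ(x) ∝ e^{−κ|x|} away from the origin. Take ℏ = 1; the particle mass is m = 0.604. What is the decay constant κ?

κ = 1.09

Integrate −(ℏ²/2m)ψ'' − αδ(x)ψ = Eψ from −ε to +ε: the ψ'' term gives ψ'(0⁺) − ψ'(0⁻) and the δ term gives −(2mα/ℏ²)ψ(0).
With ψ ∝ e^{−κ|x|} this yields −2κ = −2mα/ℏ², so κ = mα/ℏ² = 1.087.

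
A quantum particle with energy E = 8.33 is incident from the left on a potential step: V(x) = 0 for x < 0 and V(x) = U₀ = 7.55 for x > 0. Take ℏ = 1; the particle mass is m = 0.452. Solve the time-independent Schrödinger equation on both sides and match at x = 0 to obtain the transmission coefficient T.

T = 0.718

The wavenumbers are k₁ = √(2mE)/ℏ = 2.744 on the left and k₂ = √(2m(E − U₀))/ℏ = 0.8397 on the right.
Continuity of ψ and ψ′ at the step yields the reflection amplitude r = (k₁ − k₂)/(k₁ + k₂) = 0.5314; thus R = |r|² = 0.2824, T = 0.7176.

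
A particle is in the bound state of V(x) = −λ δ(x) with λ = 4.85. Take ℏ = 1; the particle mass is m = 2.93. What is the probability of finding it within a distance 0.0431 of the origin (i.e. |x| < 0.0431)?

P = 0.706

The normalised bound state is ψ = √κ e^{−κ|x|} with κ = mλ/ℏ² = 14.21.
P(|x| < d) = ∫_{−d}^{d} κ e^{−2κ|x|} dx = 1 − e^{−2κd} = 1 − e^{−1.225} = 0.7062.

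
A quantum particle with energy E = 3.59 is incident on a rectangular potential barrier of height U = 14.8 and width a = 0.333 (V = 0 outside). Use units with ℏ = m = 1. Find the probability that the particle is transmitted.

T = 0.120

E < U: inside the barrier ψ ∝ e^{±κx} with κ = √(2m(U − E))/ℏ = 4.735.
κa = 1.577, sinh(κa) = 2.316.
Matching ψ, ψ′ at both faces gives T = [1 + U² sinh²(κa) / (4E(U − E))]⁻¹ = 1/8.300 = 0.120.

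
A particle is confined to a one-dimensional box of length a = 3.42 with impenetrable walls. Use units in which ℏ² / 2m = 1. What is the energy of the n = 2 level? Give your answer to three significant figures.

E = 3.38

Requiring ψ(0) = ψ(a) = 0 quantises k = nπ/a, hence E_n = ℏ²k²/2m = n²π²ℏ²/(2ma²).
E_2 = 2² × π² / (2 × 0.5 × 3.42²) = 3.375.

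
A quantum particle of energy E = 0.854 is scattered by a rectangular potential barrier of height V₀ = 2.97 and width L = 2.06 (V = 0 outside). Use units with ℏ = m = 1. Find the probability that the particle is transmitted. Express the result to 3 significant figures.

T = 0.000683

Since E < V₀ the interior solution is evanescent with decay constant κ = √(2m(V₀ − E))/ℏ = 2.057.
κL = 4.238, sinh(κL) = 34.62.
Matching ψ, ψ′ at both faces gives T = [1 + V₀² sinh²(κL) / (4E(V₀ − E))]⁻¹ = 1/1464 = 0.000683.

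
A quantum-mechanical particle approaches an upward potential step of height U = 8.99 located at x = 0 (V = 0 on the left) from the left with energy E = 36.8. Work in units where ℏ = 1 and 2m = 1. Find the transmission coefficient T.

T = 0.995

On each side the TISE gives plane waves with k = √(2m(E − V))/ℏ: k₁ = √(2·½·36.8) = 6.066, k₂ = √(2·½·27.81) = 5.274.
Matching ψ and ψ′ at x = 0 gives r = (k₁ − k₂)/(k₁ + k₂), so R = r² = 0.004888 and T = 1 − R = 0.9951.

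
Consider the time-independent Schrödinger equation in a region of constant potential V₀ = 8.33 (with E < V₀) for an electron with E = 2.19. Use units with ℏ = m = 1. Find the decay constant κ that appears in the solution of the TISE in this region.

κ = 3.50

Since E < V₀ the TISE in this region is ψ'' = κ²ψ with κ = √(2m(V₀ − E))/ℏ.
κ = √(2 × 1 × 6.14) = 3.504.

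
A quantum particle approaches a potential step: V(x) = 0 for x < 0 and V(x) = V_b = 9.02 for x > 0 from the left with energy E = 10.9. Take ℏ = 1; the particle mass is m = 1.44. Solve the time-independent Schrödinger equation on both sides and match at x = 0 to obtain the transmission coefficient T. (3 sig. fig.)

The wavenumbers are k₁ = √(2mE)/ℏ = 5.603 on the left and k₂ = √(2m(E − V_b))/ℏ = 2.327 on the right.
Continuity of ψ and ψ′ at the step yields the reflection amplitude r = (k₁ − k₂)/(k₁ + k₂) = 0.4131; thus R = |r|² = 0.1707, T = 0.8293.

T = 0.829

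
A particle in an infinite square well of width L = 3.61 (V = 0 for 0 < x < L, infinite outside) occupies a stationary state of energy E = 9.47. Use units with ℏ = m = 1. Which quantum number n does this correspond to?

n = 5

For an infinite well E_n = n²π²ℏ²/(2mL²), so n = (L/πℏ)√(2mE).
n = (3.61/π) × √(2 × 1 × 9.47) = 5.001 → n = 5.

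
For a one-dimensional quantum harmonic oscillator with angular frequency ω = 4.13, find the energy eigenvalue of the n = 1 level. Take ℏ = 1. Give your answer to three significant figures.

Using E_n = (n + ½)ℏω: E_1 = 1.5 × 4.13 = 6.195.

E = 6.20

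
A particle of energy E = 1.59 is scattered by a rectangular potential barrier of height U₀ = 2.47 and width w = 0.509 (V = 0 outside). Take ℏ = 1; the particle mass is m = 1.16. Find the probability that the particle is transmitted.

Since E < U₀ the interior solution is evanescent with decay constant κ = √(2m(U₀ − E))/ℏ = 1.429.
κw = 0.7273, sinh(κw) = 0.7931.
The exact tunnelling result is T⁻¹ = 1 + U₀² sinh²(κw) / [4E(U₀ − E)] = 1.686, so T = 0.593.

T = 0.593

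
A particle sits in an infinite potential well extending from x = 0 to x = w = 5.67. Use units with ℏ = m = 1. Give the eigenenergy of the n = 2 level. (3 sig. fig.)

Requiring ψ(0) = ψ(w) = 0 quantises k = nπ/w, hence E_n = ℏ²k²/2m = n²π²ℏ²/(2mw²).
E_2 = 2² × π² / (2 × 1 × 5.67²) = 0.6140.

E = 0.614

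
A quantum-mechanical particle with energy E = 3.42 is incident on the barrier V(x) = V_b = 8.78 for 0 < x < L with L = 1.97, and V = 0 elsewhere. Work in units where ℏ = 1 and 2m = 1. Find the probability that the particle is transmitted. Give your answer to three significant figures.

T = 0.000416

Since E < V_b the interior solution is evanescent with decay constant κ = √(2m(V_b − E))/ℏ = 2.315.
κL = 4.561, sinh(κL) = 47.83.
The exact tunnelling result is T⁻¹ = 1 + V_b² sinh²(κL) / [4E(V_b − E)] = 2406, so T = 0.000416.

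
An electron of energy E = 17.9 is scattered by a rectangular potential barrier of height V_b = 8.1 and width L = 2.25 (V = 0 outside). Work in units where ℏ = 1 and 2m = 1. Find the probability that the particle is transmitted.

T = 0.957

E > V_b: inside the barrier k₂ = √(2m(E − V_b))/ℏ = 3.130, k₂L = 7.044.
Matching at both interfaces gives T⁻¹ = 1 + V_b² sin²(k₂L) / [4E(E − V_b)] = 1.044, hence T = 0.957.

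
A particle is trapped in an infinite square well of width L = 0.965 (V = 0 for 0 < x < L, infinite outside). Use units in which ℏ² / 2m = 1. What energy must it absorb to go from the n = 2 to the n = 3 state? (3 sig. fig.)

E_n = n²π²ℏ²/(2mL²), so ΔE = (3² − 2²) π²ℏ²/(2mL²).
ΔE = 5 × π² / (2 × 0.5 × 0.965²) = 52.99.

ΔE = 53.0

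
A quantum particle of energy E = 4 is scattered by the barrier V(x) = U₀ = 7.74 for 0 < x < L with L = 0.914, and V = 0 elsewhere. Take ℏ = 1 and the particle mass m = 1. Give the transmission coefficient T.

Since E < U₀ the interior solution is evanescent with decay constant κ = √(2m(U₀ − E))/ℏ = 2.735.
κL = 2.500, sinh(κL) = 6.049.
Matching ψ, ψ′ at both faces gives T = [1 + U₀² sinh²(κL) / (4E(U₀ − E))]⁻¹ = 1/37.63 = 0.0266.

T = 0.0266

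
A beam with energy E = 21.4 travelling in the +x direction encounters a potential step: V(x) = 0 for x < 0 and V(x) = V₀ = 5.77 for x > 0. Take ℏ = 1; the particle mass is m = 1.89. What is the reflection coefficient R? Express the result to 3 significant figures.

R = 0.00614

The wavenumbers are k₁ = √(2mE)/ℏ = 8.994 on the left and k₂ = √(2m(E − V₀))/ℏ = 7.686 on the right.
Matching ψ and ψ′ at x = 0 gives r = (k₁ − k₂)/(k₁ + k₂), so R = r² = 0.006145 and T = 1 − R = 0.9939.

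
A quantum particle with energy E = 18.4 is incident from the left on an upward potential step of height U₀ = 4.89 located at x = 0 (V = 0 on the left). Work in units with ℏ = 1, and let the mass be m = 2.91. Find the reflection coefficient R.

The wavenumbers are k₁ = √(2mE)/ℏ = 10.35 on the left and k₂ = √(2m(E − U₀))/ℏ = 8.867 on the right.
Matching ψ and ψ′ at x = 0 gives r = (k₁ − k₂)/(k₁ + k₂), so R = r² = 0.005941 and T = 1 − R = 0.9941.

R = 0.00594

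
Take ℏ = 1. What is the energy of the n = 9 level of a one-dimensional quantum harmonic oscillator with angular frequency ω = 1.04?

E = 9.88

Using E_n = (n + ½)ℏω: E_9 = 9.5 × 1.04 = 9.880.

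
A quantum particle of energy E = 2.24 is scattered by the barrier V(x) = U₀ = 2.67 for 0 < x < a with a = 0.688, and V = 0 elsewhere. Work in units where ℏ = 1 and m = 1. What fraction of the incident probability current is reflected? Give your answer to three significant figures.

R = 0.463

Since E < U₀ the interior solution is evanescent with decay constant κ = √(2m(U₀ − E))/ℏ = 0.9274.
κa = 0.6380, sinh(κa) = 0.6822.
Matching ψ, ψ′ at both faces gives T = [1 + U₀² sinh²(κa) / (4E(U₀ − E))]⁻¹ = 1/1.861 = 0.537.
R = 1 − T = 0.463.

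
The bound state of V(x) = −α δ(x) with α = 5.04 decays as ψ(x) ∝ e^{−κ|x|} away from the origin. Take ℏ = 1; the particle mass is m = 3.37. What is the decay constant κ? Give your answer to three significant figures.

κ = 17.0

Integrating the TISE across x = 0 gives the cusp condition ψ'(0⁺) − ψ'(0⁻) = −(2mα/ℏ²)ψ(0).
With ψ ∝ e^{−κ|x|} this yields −2κ = −2mα/ℏ², so κ = mα/ℏ² = 16.98.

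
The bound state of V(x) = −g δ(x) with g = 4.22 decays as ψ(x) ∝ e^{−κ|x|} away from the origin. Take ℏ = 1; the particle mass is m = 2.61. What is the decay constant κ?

κ = 11.0

Integrating the TISE across x = 0 gives the cusp condition ψ'(0⁺) − ψ'(0⁻) = −(2mg/ℏ²)ψ(0).
With ψ ∝ e^{−κ|x|} this yields −2κ = −2mg/ℏ², so κ = mg/ℏ² = 11.01.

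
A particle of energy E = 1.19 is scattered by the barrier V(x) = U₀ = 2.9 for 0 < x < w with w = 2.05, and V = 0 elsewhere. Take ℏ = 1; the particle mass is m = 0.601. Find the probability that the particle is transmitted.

T = 0.0108

E < U₀: inside the barrier ψ ∝ e^{±κx} with κ = √(2m(U₀ − E))/ℏ = 1.434.
κw = 2.939, sinh(κw) = 9.422.
Matching ψ, ψ′ at both faces gives T = [1 + U₀² sinh²(κw) / (4E(U₀ − E))]⁻¹ = 1/92.73 = 0.0108.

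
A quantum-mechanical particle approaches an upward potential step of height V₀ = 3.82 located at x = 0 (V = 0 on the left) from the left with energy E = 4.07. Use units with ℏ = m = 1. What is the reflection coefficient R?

R = 0.363

The wavenumbers are k₁ = √(2mE)/ℏ = 2.853 on the left and k₂ = √(2m(E − V₀))/ℏ = 0.7071 on the right.
Continuity of ψ and ψ′ at the step yields the reflection amplitude r = (k₁ − k₂)/(k₁ + k₂) = 0.6028; thus R = |r|² = 0.3633, T = 0.6367.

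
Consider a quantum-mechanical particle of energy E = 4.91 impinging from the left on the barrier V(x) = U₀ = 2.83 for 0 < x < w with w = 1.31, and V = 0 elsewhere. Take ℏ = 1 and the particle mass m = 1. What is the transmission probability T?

Above the barrier the interior wavenumber is k₂ = √(2m(E − U₀))/ℏ = 2.040, giving phase k₂w = 2.672.
T = [1 + U₀² sin²(k₂w) / (4E(E − U₀))]⁻¹ = 1/1.040 = 0.961.

T = 0.961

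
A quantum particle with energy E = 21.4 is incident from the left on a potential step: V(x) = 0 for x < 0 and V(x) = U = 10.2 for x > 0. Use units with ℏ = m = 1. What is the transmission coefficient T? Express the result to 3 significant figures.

T = 0.974

The wavenumbers are k₁ = √(2mE)/ℏ = 6.542 on the left and k₂ = √(2m(E − U))/ℏ = 4.733 on the right.
Matching ψ and ψ′ at x = 0 gives r = (k₁ − k₂)/(k₁ + k₂), so R = r² = 0.02575 and T = 1 − R = 0.9742.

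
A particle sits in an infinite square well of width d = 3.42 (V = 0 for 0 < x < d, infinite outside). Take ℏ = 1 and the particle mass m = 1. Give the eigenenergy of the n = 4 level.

E = 6.75

Requiring ψ(0) = ψ(d) = 0 quantises k = nπ/d, hence E_n = ℏ²k²/2m = n²π²ℏ²/(2md²).
E_4 = 4² × π² / (2 × 1 × 3.42²) = 6.751.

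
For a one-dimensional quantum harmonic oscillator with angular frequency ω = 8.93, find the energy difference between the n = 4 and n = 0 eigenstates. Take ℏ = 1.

ΔE = 35.7

E_n = ℏω(n + ½), so ΔE = (4 − 0) ℏω = 4 × 8.93 = 35.72.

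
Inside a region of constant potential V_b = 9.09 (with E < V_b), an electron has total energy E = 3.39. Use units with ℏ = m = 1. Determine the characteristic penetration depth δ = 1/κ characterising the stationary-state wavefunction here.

δ = 0.296

Since E < V_b the TISE in this region is ψ'' = κ²ψ with κ = √(2m(V_b − E))/ℏ.
κ = √(2 × 1 × 5.7) = 3.376. The penetration depth is δ = 1/κ = 0.296.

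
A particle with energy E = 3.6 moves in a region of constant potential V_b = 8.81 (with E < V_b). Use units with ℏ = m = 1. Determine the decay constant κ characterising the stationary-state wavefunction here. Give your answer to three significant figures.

Since E < V_b the TISE in this region is ψ'' = κ²ψ with κ = √(2m(V_b − E))/ℏ.
κ = √(2 × 1 × 5.21) = 3.228.

κ = 3.23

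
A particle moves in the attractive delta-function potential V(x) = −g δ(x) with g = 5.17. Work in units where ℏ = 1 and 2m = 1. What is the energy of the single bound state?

For x ≠ 0 the bound state is ψ ∝ e^{−κ|x|}; integrating the TISE across the delta gives the cusp condition 2κ = 2mg/ℏ², so κ = 2.585.
Then E = −ℏ²κ²/(2m) = −mg²/(2ℏ²) = -6.682.

E = -6.68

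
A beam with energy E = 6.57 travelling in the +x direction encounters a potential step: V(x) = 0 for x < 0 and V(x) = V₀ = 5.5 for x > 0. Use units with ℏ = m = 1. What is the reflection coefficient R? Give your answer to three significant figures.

The wavenumbers are k₁ = √(2mE)/ℏ = 3.625 on the left and k₂ = √(2m(E − V₀))/ℏ = 1.463 on the right.
Matching ψ and ψ′ at x = 0 gives r = (k₁ − k₂)/(k₁ + k₂), so R = r² = 0.1806 and T = 1 − R = 0.8194.

R = 0.181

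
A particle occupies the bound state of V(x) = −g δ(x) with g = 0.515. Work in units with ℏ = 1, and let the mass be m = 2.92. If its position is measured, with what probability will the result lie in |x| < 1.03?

P = 0.955

The normalised bound state is ψ = √κ e^{−κ|x|} with κ = mg/ℏ² = 1.504.
P(|x| < d) = ∫_{−d}^{d} κ e^{−2κ|x|} dx = 1 − e^{−2κd} = 1 − e^{−3.098} = 0.9549.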